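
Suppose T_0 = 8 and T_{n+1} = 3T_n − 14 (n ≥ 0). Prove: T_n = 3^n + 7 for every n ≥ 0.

Base case: T_0 = 8, and 3^0 + 7 = 1 + 7 = 8.
Assume T_r = 3^r + 7 for some r ≥ 0.
Then T_{r+1} = 3T_r − 14 = 3·(3^r + 7) − 14 = 3^{r+1} + 21 − 14 = 3^{r+1} + 7.
So the formula holds for r+1, and by induction T_n = 3^n + 7 for all n ≥ 0.

T_n = 3^n + 7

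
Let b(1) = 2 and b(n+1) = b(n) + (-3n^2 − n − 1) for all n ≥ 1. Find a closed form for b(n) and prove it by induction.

Claim: b(n) = -n^3 + n^2 − n + 3.

Base case: b(1) = 2, and -1^3 + 1^2 − 1 + 3 = 2.
Assume b(k) = -k^3 + k^2 − k + 3.
Then b(k+1) = b(k) + (-3k^2 − k − 1) = (-k^3 + k^2 − k + 3) + (-3k^2 − k − 1) = -k^3 − 2k^2 − 2k + 2,
and -(k+1)^3 + (k+1)^2 − (k+1) + 3 = -k^3 − 2k^2 − 2k + 2.
By induction, b(n) = -n^3 + n^2 − n + 3 for all n ≥ 1.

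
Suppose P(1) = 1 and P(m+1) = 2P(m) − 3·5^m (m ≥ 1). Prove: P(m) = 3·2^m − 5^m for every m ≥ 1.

Base case: P(1) = 1, and 3·2^1 − 5^1 = 6 − 5 = 1.
Assume P(r) = 3·2^r − 5^r for some r ≥ 1.
Then P(r+1) = 2P(r) − 3·5^r = 2·(3·2^r − 5^r) − 3·5^r = 3·2^{r+1} − 2·5^r − 3·5^r = 3·2^{r+1} − 5·5^r = 3·2^{r+1} − 5^{r+1}.
By induction, P(m) = 3·2^m − 5^m for all m ≥ 1.

P(m) = 3·2^m − 5^m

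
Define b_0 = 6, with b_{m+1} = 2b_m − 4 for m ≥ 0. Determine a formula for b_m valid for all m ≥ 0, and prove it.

Claim: b_m = 2^{m+1} + 4.

Base case: b_0 = 6, and 2^{0+1} + 4 = 2 + 4 = 6.
Assume b_j = 2^{j+1} + 4 for some j ≥ 0.
Then b_{j+1} = 2b_j − 4 = 2·(2^{j+1} + 4) − 4 = 2^{j+2} + 8 − 4 = 2^{j+2} + 4.
So the formula holds for j+1, and by induction b_m = 2^{m+1} + 4 for all m ≥ 0.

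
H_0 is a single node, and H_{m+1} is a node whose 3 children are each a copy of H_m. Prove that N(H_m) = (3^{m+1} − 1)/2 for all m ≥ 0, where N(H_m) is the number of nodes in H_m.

Base case: N(H_0) = 1, and (3^{0+1} − 1)/2 = 1.
Assume N(H_j) = (3^{j+1} − 1)/2.
Then N(H_{j+1}) = 1 + 3N(H_j) = 1 + 3·(3^{j+1} − 1)/2 = 1 + (3^{j+2} − 3)/2 = (2 + 3^{j+2} − 3)/2 = (3^{j+2} − 1)/2.
Hence N(H_m) = (3^{m+1} − 1)/2 for every m ≥ 0, by induction.

N(H_m) = (3^{m+1} − 1)/2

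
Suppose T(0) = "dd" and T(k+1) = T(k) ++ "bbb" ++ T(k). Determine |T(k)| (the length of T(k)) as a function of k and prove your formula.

Claim: |T(k)| = 5·2^k − 3.

Base case: |T(0)| = 2, and 5·2^0 − 3 = 2.
Assume |T(m)| = 5·2^m − 3.
Then |T(m+1)| = |T(m)| + 3 + |T(m)| = 2|T(m)| + 3 = 2(5·2^m − 3) + 3 = 5·2^{m+1} − 6 + 3 = 5·2^{m+1} − 3.
So the formula holds for m+1, and by induction |T(k)| = 5·2^k − 3 for all k ≥ 0.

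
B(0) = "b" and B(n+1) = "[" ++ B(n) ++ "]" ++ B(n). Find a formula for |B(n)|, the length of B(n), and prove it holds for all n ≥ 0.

Claim: |B(n)| = 3·2^n − 2.

Base case: |B(0)| = 1, and 3·2^0 − 2 = 1.
Assume |B(j)| = 3·2^j − 2.
Then |B(j+1)| = 1 + |B(j)| + 1 + |B(j)| = 2|B(j)| + 2 = 2(3·2^j − 2) + 2 = 3·2^{j+1} − 4 + 2 = 3·2^{j+1} − 2.
This completes the inductive step, so |B(n)| = 3·2^n − 2 for all n ≥ 0.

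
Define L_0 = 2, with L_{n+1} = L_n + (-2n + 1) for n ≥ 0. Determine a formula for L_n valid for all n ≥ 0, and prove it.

Claim: L_n = -n^2 + 2n + 2.

Base case: L_0 = 2, and -0^2 + 2·0 + 2 = 2.
Assume L_r = -r^2 + 2r + 2.
Then L_{r+1} = L_r + (-2r + 1) = (-r^2 + 2r + 2) + (-2r + 1) = -r^2 + 3,
and -(r+1)^2 + 2·(r+1) + 2 = -r^2 + 3.
This completes the inductive step, so L_n = -n^2 + 2n + 2 for all n ≥ 0.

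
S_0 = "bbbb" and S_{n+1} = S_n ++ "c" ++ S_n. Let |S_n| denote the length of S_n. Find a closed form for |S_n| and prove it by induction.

Claim: |S_n| = 5·2^n − 1.

Base case: |S_0| = 4, and 5·2^0 − 1 = 4.
Assume |S_r| = 5·2^r − 1.
Then |S_{r+1}| = |S_r| + 1 + |S_r| = 2|S_r| + 1 = 2(5·2^r − 1) + 1 = 5·2^{r+1} − 2 + 1 = 5·2^{r+1} − 1.
So the formula holds for r+1, and by induction |S_n| = 5·2^n − 1 for all n ≥ 0.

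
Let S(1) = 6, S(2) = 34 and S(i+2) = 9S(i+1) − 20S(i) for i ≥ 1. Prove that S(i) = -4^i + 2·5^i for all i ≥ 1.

Base cases: S(1) = 6 and -4^1 + 2·5^1 = 6; S(2) = 34 and -4^2 + 2·5^2 = 34.
Assume S(t) = -4^t + 2·5^t for all 1 ≤ t ≤ j, where j ≥ 2.
Then S(j+1) = 9S(j) − 20S(j−1) = 9·(-4^j + 2·5^j) − 20·(-4^{j−1} + 2·5^{j−1}) = -(9·4 − 20)4^{j−1} + 2·(9·5 − 20)5^{j−1} = -16·4^{j−1} + 50·5^{j−1} = -4^{j+1} + 2·5^{j+1}.
So the formula holds for j+1, and by strong induction S(i) = -4^i + 2·5^i for all i ≥ 1.

S(i) = -4^i + 2·5^i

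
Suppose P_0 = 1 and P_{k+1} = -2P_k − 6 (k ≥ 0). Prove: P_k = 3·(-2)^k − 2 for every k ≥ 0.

Base case: P_0 = 1, and 3·(-2)^0 − 2 = 3 − 2 = 1.
Assume P_r = 3·(-2)^r − 2 for some r ≥ 0.
Then P_{r+1} = -2P_r − 6 = -2·(3·(-2)^r − 2) − 6 = -6·(-2)^r + 4 − 6 = 3·(-2)^{r+1} − 2.
By induction, P_k = 3·(-2)^k − 2 for all k ≥ 0.

P_k = 3·(-2)^k − 2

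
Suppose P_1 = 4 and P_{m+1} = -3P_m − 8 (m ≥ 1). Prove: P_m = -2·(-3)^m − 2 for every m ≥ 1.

Base case: P_1 = 4, and -2·(-3)^1 − 2 = 6 − 2 = 4.
Assume P_k = -2·(-3)^k − 2 for some k ≥ 1.
Then P_{k+1} = -3P_k − 8 = -3·(-2·(-3)^k − 2) − 8 = 6·(-3)^k + 6 − 8 = -2·(-3)^{k+1} − 2.
Hence P_m = -2·(-3)^m − 2 for every m ≥ 1, by induction.

P_m = -2·(-3)^m − 2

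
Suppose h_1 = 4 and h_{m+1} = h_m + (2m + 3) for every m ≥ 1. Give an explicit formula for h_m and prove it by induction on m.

Claim: h_m = m^2 + 2m + 1.

Base case: h_1 = 4, and 1^2 + 2·1 + 1 = 4.
Assume h_k = k^2 + 2k + 1.
Then h_{k+1} = h_k + (2k + 3) = (k^2 + 2k + 1) + (2k + 3) = k^2 + 4k + 4,
and (k+1)^2 + 2·(k+1) + 1 = k^2 + 4k + 4.
Hence h_m = m^2 + 2m + 1 for every m ≥ 1, by induction.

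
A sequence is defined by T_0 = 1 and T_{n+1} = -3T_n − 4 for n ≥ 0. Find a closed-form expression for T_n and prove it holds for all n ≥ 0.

Claim: T_n = 2·(-3)^n − 1.

Base case: T_0 = 1, and 2·(-3)^0 − 1 = 2 − 1 = 1.
Assume T_r = 2·(-3)^r − 1 for some r ≥ 0.
Then T_{r+1} = -3T_r − 4 = -3·(2·(-3)^r − 1) − 4 = -6·(-3)^r + 3 − 4 = 2·(-3)^{r+1} − 1.
So the formula holds for r+1, and by induction T_n = 2·(-3)^n − 1 for all n ≥ 0.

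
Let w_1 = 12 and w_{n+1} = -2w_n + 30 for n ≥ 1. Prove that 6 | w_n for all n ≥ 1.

Base case: w_1 = 12 = 6·2, so 6 | w_1.
Assume 6 | w_k, so w_k = 6t for some integer t.
Then w_{k+1} = -2w_k + 30 = -2·(6t) + 30 = 6(-2t + 5), so 6 | w_{k+1}.
Hence 6 | w_n for every n ≥ 1, by induction.

6 | w_n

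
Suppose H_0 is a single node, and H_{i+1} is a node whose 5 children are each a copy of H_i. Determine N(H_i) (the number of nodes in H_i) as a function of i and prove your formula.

Claim: N(H_i) = (5^{i+1} − 1)/4.

Base case: N(H_0) = 1, and (5^{0+1} − 1)/4 = 1.
Assume N(H_k) = (5^{k+1} − 1)/4.
Then N(H_{k+1}) = 1 + 5N(H_k) = 1 + 5·(5^{k+1} − 1)/4 = 1 + (5^{k+2} − 5)/4 = (4 + 5^{k+2} − 5)/4 = (5^{k+2} − 1)/4.
By induction, N(H_i) = (5^{i+1} − 1)/4 for all i ≥ 0.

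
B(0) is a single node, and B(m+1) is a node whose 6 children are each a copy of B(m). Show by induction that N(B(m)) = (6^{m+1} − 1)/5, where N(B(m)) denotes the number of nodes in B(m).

Base case: N(B(0)) = 1, and (6^{0+1} − 1)/5 = 1.
Assume N(B(k)) = (6^{k+1} − 1)/5.
Then N(B(k+1)) = 1 + 6N(B(k)) = 1 + 6·(6^{k+1} − 1)/5 = 1 + (6^{k+2} − 6)/5 = (5 + 6^{k+2} − 6)/5 = (6^{k+2} − 1)/5.
Hence N(B(m)) = (6^{m+1} − 1)/5 for every m ≥ 0, by induction.

N(B(m)) = (6^{m+1} − 1)/5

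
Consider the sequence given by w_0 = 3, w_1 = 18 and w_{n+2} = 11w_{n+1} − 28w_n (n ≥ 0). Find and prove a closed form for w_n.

Claim: w_n = 2·7^n + 4^n.

Base cases: w_0 = 3 and 2·7^0 + 4^0 = 3; w_1 = 18 and 2·7^1 + 4^1 = 18.
Assume w_j = 2·7^j + 4^j for all 0 ≤ j ≤ k, where k ≥ 1.
Then w_{k+1} = 11w_k − 28w_{k−1} = 11·(2·7^k + 4^k) − 28·(2·7^{k−1} + 4^{k−1}) = 2·(11·7 − 28)7^{k−1} + (11·4 − 28)4^{k−1} = 98·7^{k−1} + 16·4^{k−1} = 2·7^{k+1} + 4^{k+1}.
By strong induction, w_n = 2·7^n + 4^n for all n ≥ 0.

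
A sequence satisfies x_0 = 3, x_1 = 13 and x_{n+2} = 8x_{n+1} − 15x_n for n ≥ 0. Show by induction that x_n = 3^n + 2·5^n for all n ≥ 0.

Base cases: x_0 = 3 and 3^0 + 2·5^0 = 3; x_1 = 13 and 3^1 + 2·5^1 = 13.
Assume x_j = 3^j + 2·5^j for all 0 ≤ j ≤ r, where r ≥ 1.
Then x_{r+1} = 8x_r − 15x_{r−1} = 8·(3^r + 2·5^r) − 15·(3^{r−1} + 2·5^{r−1}) = (8·3 − 15)3^{r−1} + 2·(8·5 − 15)5^{r−1} = 9·3^{r−1} + 50·5^{r−1} = 3^{r+1} + 2·5^{r+1}.
Hence x_n = 3^n + 2·5^n for every n ≥ 0, by strong induction.

x_n = 3^n + 2·5^n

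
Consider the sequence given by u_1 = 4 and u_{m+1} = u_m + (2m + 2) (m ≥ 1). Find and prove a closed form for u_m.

Claim: u_m = m^2 + m + 2.

Base case: u_1 = 4, and 1^2 + 1 + 2 = 4.
Assume u_j = j^2 + j + 2.
Then u_{j+1} = u_j + (2j + 2) = (j^2 + j + 2) + (2j + 2) = j^2 + 3j + 4,
and (j+1)^2 + (j+1) + 2 = j^2 + 3j + 4.
This completes the inductive step, so u_m = m^2 + m + 2 for all m ≥ 1.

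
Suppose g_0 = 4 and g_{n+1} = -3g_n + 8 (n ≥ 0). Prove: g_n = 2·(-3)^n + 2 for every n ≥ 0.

Base case: g_0 = 4, and 2·(-3)^0 + 2 = 2 + 2 = 4.
Assume g_j = 2·(-3)^j + 2 for some j ≥ 0.
Then g_{j+1} = -3g_j + 8 = -3·(2·(-3)^j + 2) + 8 = -6·(-3)^j − 6 + 8 = 2·(-3)^{j+1} + 2.
By induction, g_n = 2·(-3)^n + 2 for all n ≥ 0.

g_n = 2·(-3)^n + 2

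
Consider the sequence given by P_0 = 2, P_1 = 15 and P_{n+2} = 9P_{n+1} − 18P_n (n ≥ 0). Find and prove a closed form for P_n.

Claim: P_n = 3·6^n − 3^n.

Base cases: P_0 = 2 and 3·6^0 − 3^0 = 2; P_1 = 15 and 3·6^1 − 3^1 = 15.
Assume P_j = 3·6^j − 3^j for all 0 ≤ j ≤ r, where r ≥ 1.
Then P_{r+1} = 9P_r − 18P_{r−1} = 9·(3·6^r − 3^r) − 18·(3·6^{r−1} − 3^{r−1}) = 3·(9·6 − 18)6^{r−1} − (9·3 − 18)3^{r−1} = 108·6^{r−1} − 9·3^{r−1} = 3·6^{r+1} − 3^{r+1}.
So the formula holds for r+1, and by strong induction P_n = 3·6^n − 3^n for all n ≥ 0.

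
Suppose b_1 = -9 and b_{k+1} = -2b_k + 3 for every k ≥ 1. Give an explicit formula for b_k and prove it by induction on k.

Claim: b_k = 5·(-2)^k + 1.

Base case: b_1 = -9, and 5·(-2)^1 + 1 = -10 + 1 = -9.
Assume b_m = 5·(-2)^m + 1 for some m ≥ 1.
Then b_{m+1} = -2b_m + 3 = -2·(5·(-2)^m + 1) + 3 = -10·(-2)^m − 2 + 3 = 5·(-2)^{m+1} + 1.
So the formula holds for m+1, and by induction b_k = 5·(-2)^k + 1 for all k ≥ 1.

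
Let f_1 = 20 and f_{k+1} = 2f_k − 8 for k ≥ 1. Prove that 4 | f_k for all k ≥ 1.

Base case: f_1 = 20 = 4·5, so 4 | f_1.
Assume 4 | f_r, so f_r = 4t for some integer t.
Then f_{r+1} = 2f_r − 8 = 2·(4t) − 8 = 4(2t − 2), so 4 | f_{r+1}.
By induction, 4 | f_k for all k ≥ 1.

4 | f_k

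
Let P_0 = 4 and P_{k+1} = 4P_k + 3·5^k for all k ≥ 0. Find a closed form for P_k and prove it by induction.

Claim: P_k = 4^k + 3·5^k.

Base case: P_0 = 4, and 4^0 + 3·5^0 = 1 + 3 = 4.
Assume P_r = 4^r + 3·5^r for some r ≥ 0.
Then P_{r+1} = 4P_r + 3·5^r = 4·(4^r + 3·5^r) + 3·5^r = 4^{r+1} + 12·5^r + 3·5^r = 4^{r+1} + 15·5^r = 4^{r+1} + 3·5^{r+1}.
By induction, P_k = 4^k + 3·5^k for all k ≥ 0.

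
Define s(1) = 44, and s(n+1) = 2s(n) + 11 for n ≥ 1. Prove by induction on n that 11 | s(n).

Base case: s(1) = 44 = 11·4, so 11 | s(1).
Assume 11 | s(m), so s(m) = 11t for some integer t.
Then s(m+1) = 2s(m) + 11 = 2·(11t) + 11 = 11(2t + 1), so 11 | s(m+1).
By induction, 11 | s(n) for all n ≥ 1.

11 | s(n)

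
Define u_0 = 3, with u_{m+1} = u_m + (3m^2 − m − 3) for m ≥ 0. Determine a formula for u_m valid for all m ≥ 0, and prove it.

Claim: u_m = m^3 − 2m^2 − 2m + 3.

Base case: u_0 = 3, and 0^3 − 2·0^2 − 2·0 + 3 = 3.
Assume u_j = j^3 − 2j^2 − 2j + 3.
Then u_{j+1} = u_j + (3j^2 − j − 3) = (j^3 − 2j^2 − 2j + 3) + (3j^2 − j − 3) = j^3 + j^2 − 3j,
and (j+1)^3 − 2·(j+1)^2 − 2·(j+1) + 3 = j^3 + j^2 − 3j.
This completes the inductive step, so u_m = m^3 − 2m^2 − 2m + 3 for all m ≥ 0.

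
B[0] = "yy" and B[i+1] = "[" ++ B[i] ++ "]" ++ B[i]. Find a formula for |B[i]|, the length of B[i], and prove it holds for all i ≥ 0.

Claim: |B[i]| = 2^{i+2} − 2.

Base case: |B[0]| = 2, and 2^{0+2} − 2 = 2.
Assume |B[r]| = 2^{r+2} − 2.
Then |B[r+1]| = 1 + |B[r]| + 1 + |B[r]| = 2|B[r]| + 2 = 2(2^{r+2} − 2) + 2 = 2^{r+3} − 4 + 2 = 2^{r+3} − 2.
So the formula holds for r+1, and by induction |B[i]| = 2^{i+2} − 2 for all i ≥ 0.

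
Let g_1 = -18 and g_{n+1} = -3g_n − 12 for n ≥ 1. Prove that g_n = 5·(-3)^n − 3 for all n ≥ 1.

Base case: g_1 = -18, and 5·(-3)^1 − 3 = -15 − 3 = -18.
Assume g_r = 5·(-3)^r − 3 for some r ≥ 1.
Then g_{r+1} = -3g_r − 12 = -3·(5·(-3)^r − 3) − 12 = -15·(-3)^r + 9 − 12 = 5·(-3)^{r+1} − 3.
By induction, g_n = 5·(-3)^n − 3 for all n ≥ 1.

g_n = 5·(-3)^n − 3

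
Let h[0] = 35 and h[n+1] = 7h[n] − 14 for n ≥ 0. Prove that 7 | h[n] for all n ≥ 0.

Base case: h[0] = 35 = 7·5, so 7 | h[0].
Assume 7 | h[m], so h[m] = 7t for some integer t.
Then h[m+1] = 7h[m] − 14 = 7·(7t) − 14 = 7(7t − 2), so 7 | h[m+1].
This completes the inductive step, so 7 | h[n] for all n ≥ 0.

7 | h[n]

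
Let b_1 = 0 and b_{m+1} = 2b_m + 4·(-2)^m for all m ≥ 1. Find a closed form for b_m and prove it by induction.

Claim: b_m = -2^m − (-2)^m.

Base case: b_1 = 0, and -2^1 − (-2)^1 = -2 + 2 = 0.
Assume b_j = -2^j − (-2)^j for some j ≥ 1.
Then b_{j+1} = 2b_j + 4·(-2)^j = 2·(-2^j − (-2)^j) + 4·(-2)^j = -2^{j+1} − 2·(-2)^j + 4·(-2)^j = -2^{j+1} + 2·(-2)^j = -2^{j+1} − (-2)^{j+1}.
Hence b_m = -2^m − (-2)^m for every m ≥ 1, by induction.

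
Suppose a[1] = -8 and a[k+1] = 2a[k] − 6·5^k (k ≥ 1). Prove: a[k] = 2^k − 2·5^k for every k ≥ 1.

Base case: a[1] = -8, and 2^1 − 2·5^1 = 2 − 10 = -8.
Assume a[j] = 2^j − 2·5^j for some j ≥ 1.
Then a[j+1] = 2a[j] − 6·5^j = 2·(2^j − 2·5^j) − 6·5^j = 2^{j+1} − 4·5^j − 6·5^j = 2^{j+1} − 10·5^j = 2^{j+1} − 2·5^{j+1}.
By induction, a[k] = 2^k − 2·5^k for all k ≥ 1.

a[k] = 2^k − 2·5^k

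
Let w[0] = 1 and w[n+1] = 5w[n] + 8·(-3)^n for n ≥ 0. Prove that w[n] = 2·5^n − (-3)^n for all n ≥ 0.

Base case: w[0] = 1, and 2·5^0 − (-3)^0 = 2 − 1 = 1.
Assume w[m] = 2·5^m − (-3)^m for some m ≥ 0.
Then w[m+1] = 5w[m] + 8·(-3)^m = 5·(2·5^m − (-3)^m) + 8·(-3)^m = 2·5^{m+1} − 5·(-3)^m + 8·(-3)^m = 2·5^{m+1} + 3·(-3)^m = 2·5^{m+1} − (-3)^{m+1}.
Hence w[n] = 2·5^n − (-3)^n for every n ≥ 0, by induction.

w[n] = 2·5^n − (-3)^n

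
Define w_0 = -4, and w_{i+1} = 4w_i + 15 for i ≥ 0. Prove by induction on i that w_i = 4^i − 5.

Base case: w_0 = -4, and 4^0 − 5 = 1 − 5 = -4.
Assume w_j = 4^j − 5 for some j ≥ 0.
Then w_{j+1} = 4w_j + 15 = 4·(4^j − 5) + 15 = 4^{j+1} − 20 + 15 = 4^{j+1} − 5.
By induction, w_i = 4^i − 5 for all i ≥ 0.

w_i = 4^i − 5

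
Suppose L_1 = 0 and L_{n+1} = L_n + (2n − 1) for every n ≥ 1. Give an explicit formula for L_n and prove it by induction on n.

Claim: L_n = n^2 − 2n + 1.

Base case: L_1 = 0, and 1^2 − 2·1 + 1 = 0.
Assume L_j = j^2 − 2j + 1.
Then L_{j+1} = L_j + (2j − 1) = (j^2 − 2j + 1) + (2j − 1) = j^2,
and (j+1)^2 − 2·(j+1) + 1 = j^2.
Hence L_n = n^2 − 2n + 1 for every n ≥ 1, by induction.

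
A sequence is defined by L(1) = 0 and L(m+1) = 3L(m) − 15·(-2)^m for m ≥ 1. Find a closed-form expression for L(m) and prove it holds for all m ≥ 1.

Claim: L(m) = 2·3^m + 3·(-2)^m.

Base case: L(1) = 0, and 2·3^1 + 3·(-2)^1 = 6 − 6 = 0.
Assume L(r) = 2·3^r + 3·(-2)^r for some r ≥ 1.
Then L(r+1) = 3L(r) − 15·(-2)^r = 3·(2·3^r + 3·(-2)^r) − 15·(-2)^r = 2·3^{r+1} + 9·(-2)^r − 15·(-2)^r = 2·3^{r+1} − 6·(-2)^r = 2·3^{r+1} + 3·(-2)^{r+1}.
So the formula holds for r+1, and by induction L(m) = 2·3^m + 3·(-2)^m for all m ≥ 1.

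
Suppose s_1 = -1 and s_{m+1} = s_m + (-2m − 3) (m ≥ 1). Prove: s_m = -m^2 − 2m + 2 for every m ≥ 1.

Base case: s_1 = -1, and -1^2 − 2·1 + 2 = -1.
Assume s_k = -k^2 − 2k + 2.
Then s_{k+1} = s_k + (-2k − 3) = (-k^2 − 2k + 2) + (-2k − 3) = -k^2 − 4k − 1,
and -(k+1)^2 − 2·(k+1) + 2 = -k^2 − 4k − 1.
By induction, s_m = -m^2 − 2m + 2 for all m ≥ 1.

s_m = -m^2 − 2m + 2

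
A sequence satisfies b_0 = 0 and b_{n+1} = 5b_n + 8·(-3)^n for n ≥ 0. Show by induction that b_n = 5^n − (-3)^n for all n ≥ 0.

Base case: b_0 = 0, and 5^0 − (-3)^0 = 1 − 1 = 0.
Assume b_r = 5^r − (-3)^r for some r ≥ 0.
Then b_{r+1} = 5b_r + 8·(-3)^r = 5·(5^r − (-3)^r) + 8·(-3)^r = 5^{r+1} − 5·(-3)^r + 8·(-3)^r = 5^{r+1} + 3·(-3)^r = 5^{r+1} − (-3)^{r+1}.
So the formula holds for r+1, and by induction b_n = 5^n − (-3)^n for all n ≥ 0.

b_n = 5^n − (-3)^n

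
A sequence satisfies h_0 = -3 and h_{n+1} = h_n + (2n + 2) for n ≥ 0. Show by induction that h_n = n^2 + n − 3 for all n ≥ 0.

Base case: h_0 = -3, and 0^2 + 0 − 3 = -3.
Assume h_k = k^2 + k − 3.
Then h_{k+1} = h_k + (2k + 2) = (k^2 + k − 3) + (2k + 2) = k^2 + 3k − 1,
and (k+1)^2 + (k+1) − 3 = k^2 + 3k − 1.
This completes the inductive step, so h_n = n^2 + n − 3 for all n ≥ 0.

h_n = n^2 + n − 3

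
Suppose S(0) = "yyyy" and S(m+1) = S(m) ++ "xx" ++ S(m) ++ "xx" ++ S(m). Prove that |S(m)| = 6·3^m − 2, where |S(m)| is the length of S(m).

Base case: |S(0)| = 4, and 6·3^0 − 2 = 4.
Assume |S(r)| = 6·3^r − 2.
Then |S(r+1)| = 3|S(r)| + 4 = 3(6·3^r − 2) + 4 = 6·3^{r+1} − 6 + 4 = 6·3^{r+1} − 2.
So the formula holds for r+1, and by induction |S(m)| = 6·3^m − 2 for all m ≥ 0.

|S(m)| = 6·3^m − 2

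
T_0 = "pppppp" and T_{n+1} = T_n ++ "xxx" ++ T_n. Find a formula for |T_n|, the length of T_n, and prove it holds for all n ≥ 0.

Claim: |T_n| = 9·2^n − 3.

Base case: |T_0| = 6, and 9·2^0 − 3 = 6.
Assume |T_r| = 9·2^r − 3.
Then |T_{r+1}| = |T_r| + 3 + |T_r| = 2|T_r| + 3 = 2(9·2^r − 3) + 3 = 9·2^{r+1} − 6 + 3 = 9·2^{r+1} − 3.
By induction, |T_n| = 9·2^n − 3 for all n ≥ 0.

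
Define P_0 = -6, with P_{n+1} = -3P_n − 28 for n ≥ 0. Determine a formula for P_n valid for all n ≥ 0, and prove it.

Claim: P_n = (-3)^n − 7.

Base case: P_0 = -6, and (-3)^0 − 7 = 1 − 7 = -6.
Assume P_m = (-3)^m − 7 for some m ≥ 0.
Then P_{m+1} = -3P_m − 28 = -3·((-3)^m − 7) − 28 = -3·(-3)^m + 21 − 28 = (-3)^{m+1} − 7.
So the formula holds for m+1, and by induction P_n = (-3)^n − 7 for all n ≥ 0.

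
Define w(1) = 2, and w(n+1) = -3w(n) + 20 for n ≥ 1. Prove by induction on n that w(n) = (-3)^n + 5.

Base case: w(1) = 2, and (-3)^1 + 5 = -3 + 5 = 2.
Assume w(j) = (-3)^j + 5 for some j ≥ 1.
Then w(j+1) = -3w(j) + 20 = -3·((-3)^j + 5) + 20 = -3·(-3)^j − 15 + 20 = (-3)^{j+1} + 5.
This completes the inductive step, so w(n) = (-3)^n + 5 for all n ≥ 1.

w(n) = (-3)^n + 5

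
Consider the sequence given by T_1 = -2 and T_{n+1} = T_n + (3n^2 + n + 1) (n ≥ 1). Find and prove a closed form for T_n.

Claim: T_n = n^3 − n^2 + n − 3.

Base case: T_1 = -2, and 1^3 − 1^2 + 1 − 3 = -2.
Assume T_k = k^3 − k^2 + k − 3.
Then T_{k+1} = T_k + (3k^2 + k + 1) = (k^3 − k^2 + k − 3) + (3k^2 + k + 1) = k^3 + 2k^2 + 2k − 2,
and (k+1)^3 − (k+1)^2 + (k+1) − 3 = k^3 + 2k^2 + 2k − 2.
By induction, T_n = n^3 − n^2 + n − 3 for all n ≥ 1.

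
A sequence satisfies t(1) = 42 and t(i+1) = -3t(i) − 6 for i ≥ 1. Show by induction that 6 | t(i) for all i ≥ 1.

Base case: t(1) = 42 = 6·7, so 6 | t(1).
Assume 6 | t(j), so t(j) = 6s for some integer s.
Then t(j+1) = -3t(j) − 6 = -3·(6s) − 6 = 6(-3s − 1), so 6 | t(j+1).
This completes the inductive step, so 6 | t(i) for all i ≥ 1.

6 | t(i)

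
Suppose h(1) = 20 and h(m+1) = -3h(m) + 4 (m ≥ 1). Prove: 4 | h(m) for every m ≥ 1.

Base case: h(1) = 20 = 4·5, so 4 | h(1).
Assume 4 | h(j), so h(j) = 4t for some integer t.
Then h(j+1) = -3h(j) + 4 = -3·(4t) + 4 = 4(-3t + 1), so 4 | h(j+1).
This completes the inductive step, so 4 | h(m) for all m ≥ 1.

4 | h(m)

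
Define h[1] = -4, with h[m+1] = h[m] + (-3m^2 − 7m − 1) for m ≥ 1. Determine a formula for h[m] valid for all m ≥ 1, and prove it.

Claim: h[m] = -m^3 − 2m^2 + 2m − 3.

Base case: h[1] = -4, and -1^3 − 2·1^2 + 2·1 − 3 = -4.
Assume h[j] = -j^3 − 2j^2 + 2j − 3.
Then h[j+1] = h[j] + (-3j^2 − 7j − 1) = (-j^3 − 2j^2 + 2j − 3) + (-3j^2 − 7j − 1) = -j^3 − 5j^2 − 5j − 4,
and -(j+1)^3 − 2·(j+1)^2 + 2·(j+1) − 3 = -j^3 − 5j^2 − 5j − 4.
This completes the inductive step, so h[m] = -m^3 − 2m^2 + 2m − 3 for all m ≥ 1.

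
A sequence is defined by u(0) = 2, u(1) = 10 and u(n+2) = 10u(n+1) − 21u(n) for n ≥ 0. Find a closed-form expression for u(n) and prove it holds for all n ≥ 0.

Claim: u(n) = 7^n + 3^n.

Base cases: u(0) = 2 and 7^0 + 3^0 = 2; u(1) = 10 and 7^1 + 3^1 = 10.
Assume u(j) = 7^j + 3^j for all 0 ≤ j ≤ m, where m ≥ 1.
Then u(m+1) = 10u(m) − 21u(m−1) = 10·(7^m + 3^m) − 21·(7^{m−1} + 3^{m−1}) = (10·7 − 21)7^{m−1} + (10·3 − 21)3^{m−1} = 49·7^{m−1} + 9·3^{m−1} = 7^{m+1} + 3^{m+1}.
Hence u(n) = 7^n + 3^n for every n ≥ 0, by strong induction.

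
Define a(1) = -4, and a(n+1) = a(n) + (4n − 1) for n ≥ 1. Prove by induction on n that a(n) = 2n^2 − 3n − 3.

Base case: a(1) = -4, and 2·1^2 − 3·1 − 3 = -4.
Assume a(m) = 2m^2 − 3m − 3.
Then a(m+1) = a(m) + (4m − 1) = (2m^2 − 3m − 3) + (4m − 1) = 2m^2 + m − 4,
and 2·(m+1)^2 − 3·(m+1) − 3 = 2m^2 + m − 4.
By induction, a(n) = 2n^2 − 3n − 3 for all n ≥ 1.

a(n) = 2n^2 − 3n − 3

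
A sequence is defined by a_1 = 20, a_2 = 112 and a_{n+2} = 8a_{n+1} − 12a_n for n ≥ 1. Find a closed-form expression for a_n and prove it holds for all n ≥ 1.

Claim: a_n = 3·6^n + 2^n.

Base cases: a_1 = 20 and 3·6^1 + 2^1 = 20; a_2 = 112 and 3·6^2 + 2^2 = 112.
Assume a_j = 3·6^j + 2^j for all 1 ≤ j ≤ k, where k ≥ 2.
Then a_{k+1} = 8a_k − 12a_{k−1} = 8·(3·6^k + 2^k) − 12·(3·6^{k−1} + 2^{k−1}) = 3·(8·6 − 12)6^{k−1} + (8·2 − 12)2^{k−1} = 108·6^{k−1} + 4·2^{k−1} = 3·6^{k+1} + 2^{k+1}.
So the formula holds for k+1, and by strong induction a_n = 3·6^n + 2^n for all n ≥ 1.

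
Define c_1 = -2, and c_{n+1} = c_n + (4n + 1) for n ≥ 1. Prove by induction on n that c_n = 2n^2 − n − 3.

Base case: c_1 = -2, and 2·1^2 − 1 − 3 = -2.
Assume c_k = 2k^2 − k − 3.
Then c_{k+1} = c_k + (4k + 1) = (2k^2 − k − 3) + (4k + 1) = 2k^2 + 3k − 2,
and 2·(k+1)^2 − (k+1) − 3 = 2k^2 + 3k − 2.
Hence c_n = 2n^2 − n − 3 for every n ≥ 1, by induction.

c_n = 2n^2 − n − 3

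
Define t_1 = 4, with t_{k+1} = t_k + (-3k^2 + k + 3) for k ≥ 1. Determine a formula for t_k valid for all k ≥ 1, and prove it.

Claim: t_k = -k^3 + 2k^2 + 2k + 1.

Base case: t_1 = 4, and -1^3 + 2·1^2 + 2·1 + 1 = 4.
Assume t_r = -r^3 + 2r^2 + 2r + 1.
Then t_{r+1} = t_r + (-3r^2 + r + 3) = (-r^3 + 2r^2 + 2r + 1) + (-3r^2 + r + 3) = -r^3 − r^2 + 3r + 4,
and -(r+1)^3 + 2·(r+1)^2 + 2·(r+1) + 1 = -r^3 − r^2 + 3r + 4.
Hence t_k = -k^3 + 2k^2 + 2k + 1 for every k ≥ 1, by induction.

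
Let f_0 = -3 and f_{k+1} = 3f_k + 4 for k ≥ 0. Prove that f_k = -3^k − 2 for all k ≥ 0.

Base case: f_0 = -3, and -3^0 − 2 = -1 − 2 = -3.
Assume f_r = -3^r − 2 for some r ≥ 0.
Then f_{r+1} = 3f_r + 4 = 3·(-3^r − 2) + 4 = -3^{r+1} − 6 + 4 = -3^{r+1} − 2.
Hence f_k = -3^k − 2 for every k ≥ 0, by induction.

f_k = -3^k − 2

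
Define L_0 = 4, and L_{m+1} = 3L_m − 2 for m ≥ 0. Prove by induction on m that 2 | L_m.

Base case: L_0 = 4 = 2·2, so 2 | L_0.
Assume 2 | L_r, so L_r = 2t for some integer t.
Then L_{r+1} = 3L_r − 2 = 3·(2t) − 2 = 2(3t − 1), so 2 | L_{r+1}.
So the property holds for r+1, and by induction 2 | L_m for all m ≥ 0.

2 | L_m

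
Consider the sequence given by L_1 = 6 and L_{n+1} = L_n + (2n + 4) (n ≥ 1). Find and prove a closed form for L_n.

Claim: L_n = n^2 + 3n + 2.

Base case: L_1 = 6, and 1^2 + 3·1 + 2 = 6.
Assume L_m = m^2 + 3m + 2.
Then L_{m+1} = L_m + (2m + 4) = (m^2 + 3m + 2) + (2m + 4) = m^2 + 5m + 6,
and (m+1)^2 + 3·(m+1) + 2 = m^2 + 5m + 6.
Hence L_n = n^2 + 3n + 2 for every n ≥ 1, by induction.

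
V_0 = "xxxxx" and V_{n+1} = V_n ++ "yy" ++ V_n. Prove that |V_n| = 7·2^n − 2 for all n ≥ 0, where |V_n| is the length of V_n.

Base case: |V_0| = 5, and 7·2^0 − 2 = 5.
Assume |V_j| = 7·2^j − 2.
Then |V_{j+1}| = |V_j| + 2 + |V_j| = 2|V_j| + 2 = 2(7·2^j − 2) + 2 = 7·2^{j+1} − 4 + 2 = 7·2^{j+1} − 2.
By induction, |V_n| = 7·2^n − 2 for all n ≥ 0.

|V_n| = 7·2^n − 2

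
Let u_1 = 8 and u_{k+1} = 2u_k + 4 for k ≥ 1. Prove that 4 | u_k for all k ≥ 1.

Base case: u_1 = 8 = 4·2, so 4 | u_1.
Assume 4 | u_r, so u_r = 4t for some integer t.
Then u_{r+1} = 2u_r + 4 = 2·(4t) + 4 = 4(2t + 1), so 4 | u_{r+1}.
So the property holds for r+1, and by induction 4 | u_k for all k ≥ 1.

4 | u_k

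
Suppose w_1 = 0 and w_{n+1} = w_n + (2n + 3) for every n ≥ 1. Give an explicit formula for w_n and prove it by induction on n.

Claim: w_n = n^2 + 2n − 3.

Base case: w_1 = 0, and 1^2 + 2·1 − 3 = 0.
Assume w_r = r^2 + 2r − 3.
Then w_{r+1} = w_r + (2r + 3) = (r^2 + 2r − 3) + (2r + 3) = r^2 + 4r,
and (r+1)^2 + 2·(r+1) − 3 = r^2 + 4r.
Hence w_n = n^2 + 2n − 3 for every n ≥ 1, by induction.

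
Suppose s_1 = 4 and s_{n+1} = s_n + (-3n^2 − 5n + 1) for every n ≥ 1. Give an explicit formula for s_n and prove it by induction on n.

Claim: s_n = -n^3 − n^2 + 3n + 3.

Base case: s_1 = 4, and -1^3 − 1^2 + 3·1 + 3 = 4.
Assume s_m = -m^3 − m^2 + 3m + 3.
Then s_{m+1} = s_m + (-3m^2 − 5m + 1) = (-m^3 − m^2 + 3m + 3) + (-3m^2 − 5m + 1) = -m^3 − 4m^2 − 2m + 4,
and -(m+1)^3 − (m+1)^2 + 3·(m+1) + 3 = -m^3 − 4m^2 − 2m + 4.
This completes the inductive step, so s_n = -n^3 − n^2 + 3n + 3 for all n ≥ 1.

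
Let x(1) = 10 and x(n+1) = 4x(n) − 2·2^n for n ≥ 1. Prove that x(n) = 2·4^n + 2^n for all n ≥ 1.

Base case: x(1) = 10, and 2·4^1 + 2^1 = 8 + 2 = 10.
Assume x(m) = 2·4^m + 2^m for some m ≥ 1.
Then x(m+1) = 4x(m) − 2·2^m = 4·(2·4^m + 2^m) − 2·2^m = 2·4^{m+1} + 4·2^m − 2·2^m = 2·4^{m+1} + 2·2^m = 2·4^{m+1} + 2^{m+1}.
This completes the inductive step, so x(n) = 2·4^n + 2^n for all n ≥ 1.

x(n) = 2·4^n + 2^n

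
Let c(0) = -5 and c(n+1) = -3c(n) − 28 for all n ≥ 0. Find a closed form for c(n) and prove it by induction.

Claim: c(n) = 2·(-3)^n − 7.

Base case: c(0) = -5, and 2·(-3)^0 − 7 = 2 − 7 = -5.
Assume c(k) = 2·(-3)^k − 7 for some k ≥ 0.
Then c(k+1) = -3c(k) − 28 = -3·(2·(-3)^k − 7) − 28 = -6·(-3)^k + 21 − 28 = 2·(-3)^{k+1} − 7.
So the formula holds for k+1, and by induction c(n) = 2·(-3)^n − 7 for all n ≥ 0.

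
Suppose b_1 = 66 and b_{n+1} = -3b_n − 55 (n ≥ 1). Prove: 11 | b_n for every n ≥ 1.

Base case: b_1 = 66 = 11·6, so 11 | b_1.
Assume 11 | b_k, so b_k = 11t for some integer t.
Then b_{k+1} = -3b_k − 55 = -3·(11t) − 55 = 11(-3t − 5), so 11 | b_{k+1}.
This completes the inductive step, so 11 | b_n for all n ≥ 1.

11 | b_n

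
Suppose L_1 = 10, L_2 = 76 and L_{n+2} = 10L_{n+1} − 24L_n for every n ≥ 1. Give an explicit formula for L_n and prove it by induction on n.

Claim: L_n = 3·6^n − 2·4^n.

Base cases: L_1 = 10 and 3·6^1 − 2·4^1 = 10; L_2 = 76 and 3·6^2 − 2·4^2 = 76.
Assume L_j = 3·6^j − 2·4^j for all 1 ≤ j ≤ r, where r ≥ 2.
Then L_{r+1} = 10L_r − 24L_{r−1} = 10·(3·6^r − 2·4^r) − 24·(3·6^{r−1} − 2·4^{r−1}) = 3·(10·6 − 24)6^{r−1} − 2·(10·4 − 24)4^{r−1} = 108·6^{r−1} − 32·4^{r−1} = 3·6^{r+1} − 2·4^{r+1}.
This completes the inductive step, so L_n = 3·6^n − 2·4^n for all n ≥ 1.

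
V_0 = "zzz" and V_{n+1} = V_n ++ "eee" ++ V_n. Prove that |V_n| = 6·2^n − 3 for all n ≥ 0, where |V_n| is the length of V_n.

Base case: |V_0| = 3, and 6·2^0 − 3 = 3.
Assume |V_r| = 6·2^r − 3.
Then |V_{r+1}| = |V_r| + 3 + |V_r| = 2|V_r| + 3 = 2(6·2^r − 3) + 3 = 6·2^{r+1} − 6 + 3 = 6·2^{r+1} − 3.
So the formula holds for r+1, and by induction |V_n| = 6·2^n − 3 for all n ≥ 0.

|V_n| = 6·2^n − 3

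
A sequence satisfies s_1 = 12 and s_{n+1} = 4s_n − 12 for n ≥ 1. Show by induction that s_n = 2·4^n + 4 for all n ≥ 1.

Base case: s_1 = 12, and 2·4^1 + 4 = 8 + 4 = 12.
Assume s_j = 2·4^j + 4 for some j ≥ 1.
Then s_{j+1} = 4s_j − 12 = 4·(2·4^j + 4) − 12 = 8·4^j + 16 − 12 = 2·4^{j+1} + 4.
By induction, s_n = 2·4^n + 4 for all n ≥ 1.

s_n = 2·4^n + 4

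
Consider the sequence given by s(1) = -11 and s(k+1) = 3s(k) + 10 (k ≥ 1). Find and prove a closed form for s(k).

Claim: s(k) = -2·3^k − 5.

Base case: s(1) = -11, and -2·3^1 − 5 = -6 − 5 = -11.
Assume s(j) = -2·3^j − 5 for some j ≥ 1.
Then s(j+1) = 3s(j) + 10 = 3·(-2·3^j − 5) + 10 = -6·3^j − 15 + 10 = -2·3^{j+1} − 5.
So the formula holds for j+1, and by induction s(k) = -2·3^k − 5 for all k ≥ 1.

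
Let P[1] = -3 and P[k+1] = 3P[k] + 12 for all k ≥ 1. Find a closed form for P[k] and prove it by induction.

Claim: P[k] = 3^k − 6.

Base case: P[1] = -3, and 3^1 − 6 = 3 − 6 = -3.
Assume P[m] = 3^m − 6 for some m ≥ 1.
Then P[m+1] = 3P[m] + 12 = 3·(3^m − 6) + 12 = 3^{m+1} − 18 + 12 = 3^{m+1} − 6.
This completes the inductive step, so P[k] = 3^k − 6 for all k ≥ 1.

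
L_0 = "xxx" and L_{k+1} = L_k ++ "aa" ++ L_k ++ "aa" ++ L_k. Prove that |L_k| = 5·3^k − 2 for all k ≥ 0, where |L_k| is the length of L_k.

Base case: |L_0| = 3, and 5·3^0 − 2 = 3.
Assume |L_j| = 5·3^j − 2.
Then |L_{j+1}| = 3|L_j| + 4 = 3(5·3^j − 2) + 4 = 5·3^{j+1} − 6 + 4 = 5·3^{j+1} − 2.
Hence |L_k| = 5·3^k − 2 for every k ≥ 0, by induction.

|L_k| = 5·3^k − 2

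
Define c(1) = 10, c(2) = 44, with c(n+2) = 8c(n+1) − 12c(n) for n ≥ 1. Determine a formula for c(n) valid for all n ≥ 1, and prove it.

Claim: c(n) = 6^n + 2·2^n.

Base cases: c(1) = 10 and 6^1 + 2·2^1 = 10; c(2) = 44 and 6^2 + 2·2^2 = 44.
Assume c(j) = 6^j + 2·2^j for all 1 ≤ j ≤ r, where r ≥ 2.
Then c(r+1) = 8c(r) − 12c(r−1) = 8·(6^r + 2·2^r) − 12·(6^{r−1} + 2·2^{r−1}) = (8·6 − 12)6^{r−1} + 2·(8·2 − 12)2^{r−1} = 36·6^{r−1} + 8·2^{r−1} = 6^{r+1} + 2·2^{r+1}.
This completes the inductive step, so c(n) = 6^n + 2·2^n for all n ≥ 1.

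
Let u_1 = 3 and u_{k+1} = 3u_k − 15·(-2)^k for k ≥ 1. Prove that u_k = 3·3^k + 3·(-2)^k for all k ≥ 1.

Base case: u_1 = 3, and 3·3^1 + 3·(-2)^1 = 9 − 6 = 3.
Assume u_m = 3·3^m + 3·(-2)^m for some m ≥ 1.
Then u_{m+1} = 3u_m − 15·(-2)^m = 3·(3·3^m + 3·(-2)^m) − 15·(-2)^m = 3·3^{m+1} + 9·(-2)^m − 15·(-2)^m = 3·3^{m+1} − 6·(-2)^m = 3·3^{m+1} + 3·(-2)^{m+1}.
Hence u_k = 3·3^k + 3·(-2)^k for every k ≥ 1, by induction.

u_k = 3·3^k + 3·(-2)^k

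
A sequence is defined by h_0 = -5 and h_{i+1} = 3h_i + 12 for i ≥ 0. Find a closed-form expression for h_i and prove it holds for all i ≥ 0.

Claim: h_i = 3^i − 6.

Base case: h_0 = -5, and 3^0 − 6 = 1 − 6 = -5.
Assume h_m = 3^m − 6 for some m ≥ 0.
Then h_{m+1} = 3h_m + 12 = 3·(3^m − 6) + 12 = 3^{m+1} − 18 + 12 = 3^{m+1} − 6.
So the formula holds for m+1, and by induction h_i = 3^i − 6 for all i ≥ 0.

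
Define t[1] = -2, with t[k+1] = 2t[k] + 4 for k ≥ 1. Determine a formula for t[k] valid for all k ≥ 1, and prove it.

Claim: t[k] = 2^k − 4.

Base case: t[1] = -2, and 2^1 − 4 = 2 − 4 = -2.
Assume t[m] = 2^m − 4 for some m ≥ 1.
Then t[m+1] = 2t[m] + 4 = 2·(2^m − 4) + 4 = 2^{m+1} − 8 + 4 = 2^{m+1} − 4.
Hence t[k] = 2^k − 4 for every k ≥ 1, by induction.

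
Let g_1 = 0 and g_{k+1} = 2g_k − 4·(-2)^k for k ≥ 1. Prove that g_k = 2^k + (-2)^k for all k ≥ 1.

Base case: g_1 = 0, and 2^1 + (-2)^1 = 2 − 2 = 0.
Assume g_r = 2^r + (-2)^r for some r ≥ 1.
Then g_{r+1} = 2g_r − 4·(-2)^r = 2·(2^r + (-2)^r) − 4·(-2)^r = 2^{r+1} + 2·(-2)^r − 4·(-2)^r = 2^{r+1} − 2·(-2)^r = 2^{r+1} + (-2)^{r+1}.
Hence g_k = 2^k + (-2)^k for every k ≥ 1, by induction.

g_k = 2^k + (-2)^k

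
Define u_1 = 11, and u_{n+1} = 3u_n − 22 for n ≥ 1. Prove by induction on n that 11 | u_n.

Base case: u_1 = 11 = 11·1, so 11 | u_1.
Assume 11 | u_k, so u_k = 11t for some integer t.
Then u_{k+1} = 3u_k − 22 = 3·(11t) − 22 = 11(3t − 2), so 11 | u_{k+1}.
So the property holds for k+1, and by induction 11 | u_n for all n ≥ 1.

11 | u_n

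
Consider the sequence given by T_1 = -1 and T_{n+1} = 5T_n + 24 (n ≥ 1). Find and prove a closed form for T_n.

Claim: T_n = 5^n − 6.

Base case: T_1 = -1, and 5^1 − 6 = 5 − 6 = -1.
Assume T_k = 5^k − 6 for some k ≥ 1.
Then T_{k+1} = 5T_k + 24 = 5·(5^k − 6) + 24 = 5^{k+1} − 30 + 24 = 5^{k+1} − 6.
Hence T_n = 5^n − 6 for every n ≥ 1, by induction.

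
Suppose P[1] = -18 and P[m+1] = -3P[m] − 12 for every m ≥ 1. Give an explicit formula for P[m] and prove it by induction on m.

Claim: P[m] = 5·(-3)^m − 3.

Base case: P[1] = -18, and 5·(-3)^1 − 3 = -15 − 3 = -18.
Assume P[k] = 5·(-3)^k − 3 for some k ≥ 1.
Then P[k+1] = -3P[k] − 12 = -3·(5·(-3)^k − 3) − 12 = -15·(-3)^k + 9 − 12 = 5·(-3)^{k+1} − 3.
So the formula holds for k+1, and by induction P[m] = 5·(-3)^m − 3 for all m ≥ 1.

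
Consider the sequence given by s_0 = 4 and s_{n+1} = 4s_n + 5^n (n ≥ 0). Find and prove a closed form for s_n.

Claim: s_n = 3·4^n + 5^n.

Base case: s_0 = 4, and 3·4^0 + 5^0 = 3 + 1 = 4.
Assume s_k = 3·4^k + 5^k for some k ≥ 0.
Then s_{k+1} = 4s_k + 5^k = 4·(3·4^k + 5^k) + 5^k = 3·4^{k+1} + 4·5^k + 5^k = 3·4^{k+1} + 5·5^k = 3·4^{k+1} + 5^{k+1}.
This completes the inductive step, so s_n = 3·4^n + 5^n for all n ≥ 0.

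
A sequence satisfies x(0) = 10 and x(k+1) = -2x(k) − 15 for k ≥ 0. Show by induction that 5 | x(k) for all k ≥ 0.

Base case: x(0) = 10 = 5·2, so 5 | x(0).
Assume 5 | x(j), so x(j) = 5t for some integer t.
Then x(j+1) = -2x(j) − 15 = -2·(5t) − 15 = 5(-2t − 3), so 5 | x(j+1).
By induction, 5 | x(k) for all k ≥ 0.

5 | x(k)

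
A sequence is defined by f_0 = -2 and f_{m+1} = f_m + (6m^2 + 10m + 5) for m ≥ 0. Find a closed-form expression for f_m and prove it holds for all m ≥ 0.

Claim: f_m = 2m^3 + 2m^2 + m − 2.

Base case: f_0 = -2, and 2·0^3 + 2·0^2 + 0 − 2 = -2.
Assume f_j = 2j^3 + 2j^2 + j − 2.
Then f_{j+1} = f_j + (6j^2 + 10j + 5) = (2j^3 + 2j^2 + j − 2) + (6j^2 + 10j + 5) = 2j^3 + 8j^2 + 11j + 3,
and 2·(j+1)^3 + 2·(j+1)^2 + (j+1) − 2 = 2j^3 + 8j^2 + 11j + 3.
This completes the inductive step, so f_m = 2m^3 + 2m^2 + m − 2 for all m ≥ 0.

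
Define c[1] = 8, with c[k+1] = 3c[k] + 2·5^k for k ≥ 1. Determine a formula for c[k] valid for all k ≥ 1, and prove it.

Claim: c[k] = 3^k + 5^k.

Base case: c[1] = 8, and 3^1 + 5^1 = 3 + 5 = 8.
Assume c[m] = 3^m + 5^m for some m ≥ 1.
Then c[m+1] = 3c[m] + 2·5^m = 3·(3^m + 5^m) + 2·5^m = 3^{m+1} + 3·5^m + 2·5^m = 3^{m+1} + 5·5^m = 3^{m+1} + 5^{m+1}.
This completes the inductive step, so c[k] = 3^k + 5^k for all k ≥ 1.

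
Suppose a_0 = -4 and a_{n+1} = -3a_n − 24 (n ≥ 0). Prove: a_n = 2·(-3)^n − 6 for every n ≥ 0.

Base case: a_0 = -4, and 2·(-3)^0 − 6 = 2 − 6 = -4.
Assume a_r = 2·(-3)^r − 6 for some r ≥ 0.
Then a_{r+1} = -3a_r − 24 = -3·(2·(-3)^r − 6) − 24 = -6·(-3)^r + 18 − 24 = 2·(-3)^{r+1} − 6.
Hence a_n = 2·(-3)^n − 6 for every n ≥ 0, by induction.

a_n = 2·(-3)^n − 6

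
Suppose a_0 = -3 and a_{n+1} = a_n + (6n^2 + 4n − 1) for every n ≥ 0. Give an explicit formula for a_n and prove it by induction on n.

Claim: a_n = 2n^3 − n^2 − 2n − 3.

Base case: a_0 = -3, and 2·0^3 − 0^2 − 2·0 − 3 = -3.
Assume a_k = 2k^3 − k^2 − 2k − 3.
Then a_{k+1} = a_k + (6k^2 + 4k − 1) = (2k^3 − k^2 − 2k − 3) + (6k^2 + 4k − 1) = 2k^3 + 5k^2 + 2k − 4,
and 2·(k+1)^3 − (k+1)^2 − 2·(k+1) − 3 = 2k^3 + 5k^2 + 2k − 4.
This completes the inductive step, so a_n = 2n^3 − n^2 − 2n − 3 for all n ≥ 0.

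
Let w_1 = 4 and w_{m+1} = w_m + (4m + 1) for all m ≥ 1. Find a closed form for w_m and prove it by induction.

Claim: w_m = 2m^2 − m + 3.

Base case: w_1 = 4, and 2·1^2 − 1 + 3 = 4.
Assume w_k = 2k^2 − k + 3.
Then w_{k+1} = w_k + (4k + 1) = (2k^2 − k + 3) + (4k + 1) = 2k^2 + 3k + 4,
and 2·(k+1)^2 − (k+1) + 3 = 2k^2 + 3k + 4.
This completes the inductive step, so w_m = 2m^2 − m + 3 for all m ≥ 1.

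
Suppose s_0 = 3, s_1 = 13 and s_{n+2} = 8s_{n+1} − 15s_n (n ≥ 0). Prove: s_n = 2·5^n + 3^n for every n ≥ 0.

Base cases: s_0 = 3 and 2·5^0 + 3^0 = 3; s_1 = 13 and 2·5^1 + 3^1 = 13.
Assume s_j = 2·5^j + 3^j for all 0 ≤ j ≤ r, where r ≥ 1.
Then s_{r+1} = 8s_r − 15s_{r−1} = 8·(2·5^r + 3^r) − 15·(2·5^{r−1} + 3^{r−1}) = 2·(8·5 − 15)5^{r−1} + (8·3 − 15)3^{r−1} = 50·5^{r−1} + 9·3^{r−1} = 2·5^{r+1} + 3^{r+1}.
So the formula holds for r+1, and by strong induction s_n = 2·5^n + 3^n for all n ≥ 0.

s_n = 2·5^n + 3^n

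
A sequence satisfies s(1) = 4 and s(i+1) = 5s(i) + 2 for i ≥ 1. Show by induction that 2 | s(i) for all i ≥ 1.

Base case: s(1) = 4 = 2·2, so 2 | s(1).
Assume 2 | s(r), so s(r) = 2t for some integer t.
Then s(r+1) = 5s(r) + 2 = 5·(2t) + 2 = 2(5t + 1), so 2 | s(r+1).
Hence 2 | s(i) for every i ≥ 1, by induction.

2 | s(i)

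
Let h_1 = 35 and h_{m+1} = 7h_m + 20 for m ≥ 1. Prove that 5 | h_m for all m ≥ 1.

Base case: h_1 = 35 = 5·7, so 5 | h_1.
Assume 5 | h_r, so h_r = 5t for some integer t.
Then h_{r+1} = 7h_r + 20 = 7·(5t) + 20 = 5(7t + 4), so 5 | h_{r+1}.
This completes the inductive step, so 5 | h_m for all m ≥ 1.

5 | h_m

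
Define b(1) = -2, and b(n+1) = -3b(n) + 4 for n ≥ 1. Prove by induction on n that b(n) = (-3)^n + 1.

Base case: b(1) = -2, and (-3)^1 + 1 = -3 + 1 = -2.
Assume b(j) = (-3)^j + 1 for some j ≥ 1.
Then b(j+1) = -3b(j) + 4 = -3·((-3)^j + 1) + 4 = -3·(-3)^j − 3 + 4 = (-3)^{j+1} + 1.
Hence b(n) = (-3)^n + 1 for every n ≥ 1, by induction.

b(n) = (-3)^n + 1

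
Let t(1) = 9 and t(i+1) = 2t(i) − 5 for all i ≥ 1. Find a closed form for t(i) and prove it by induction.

Claim: t(i) = 2^{i+1} + 5.

Base case: t(1) = 9, and 2^{1+1} + 5 = 4 + 5 = 9.
Assume t(r) = 2^{r+1} + 5 for some r ≥ 1.
Then t(r+1) = 2t(r) − 5 = 2·(2^{r+1} + 5) − 5 = 2^{r+2} + 10 − 5 = 2^{r+2} + 5.
So the formula holds for r+1, and by induction t(i) = 2^{i+1} + 5 for all i ≥ 1.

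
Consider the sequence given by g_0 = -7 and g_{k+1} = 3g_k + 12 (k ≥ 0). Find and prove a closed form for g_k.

Claim: g_k = -3^k − 6.

Base case: g_0 = -7, and -3^0 − 6 = -1 − 6 = -7.
Assume g_m = -3^m − 6 for some m ≥ 0.
Then g_{m+1} = 3g_m + 12 = 3·(-3^m − 6) + 12 = -3^{m+1} − 18 + 12 = -3^{m+1} − 6.
By induction, g_k = -3^k − 6 for all k ≥ 0.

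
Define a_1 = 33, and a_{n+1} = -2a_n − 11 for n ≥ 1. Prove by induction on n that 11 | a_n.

Base case: a_1 = 33 = 11·3, so 11 | a_1.
Assume 11 | a_k, so a_k = 11t for some integer t.
Then a_{k+1} = -2a_k − 11 = -2·(11t) − 11 = 11(-2t − 1), so 11 | a_{k+1}.
This completes the inductive step, so 11 | a_n for all n ≥ 1.

11 | a_n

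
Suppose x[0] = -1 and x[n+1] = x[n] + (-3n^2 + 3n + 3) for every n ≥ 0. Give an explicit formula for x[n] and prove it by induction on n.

Claim: x[n] = -n^3 + 3n^2 + n − 1.

Base case: x[0] = -1, and -0^3 + 3·0^2 + 0 − 1 = -1.
Assume x[m] = -m^3 + 3m^2 + m − 1.
Then x[m+1] = x[m] + (-3m^2 + 3m + 3) = (-m^3 + 3m^2 + m − 1) + (-3m^2 + 3m + 3) = -m^3 + 4m + 2,
and -(m+1)^3 + 3·(m+1)^2 + (m+1) − 1 = -m^3 + 4m + 2.
Hence x[n] = -n^3 + 3n^2 + n − 1 for every n ≥ 0, by induction.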